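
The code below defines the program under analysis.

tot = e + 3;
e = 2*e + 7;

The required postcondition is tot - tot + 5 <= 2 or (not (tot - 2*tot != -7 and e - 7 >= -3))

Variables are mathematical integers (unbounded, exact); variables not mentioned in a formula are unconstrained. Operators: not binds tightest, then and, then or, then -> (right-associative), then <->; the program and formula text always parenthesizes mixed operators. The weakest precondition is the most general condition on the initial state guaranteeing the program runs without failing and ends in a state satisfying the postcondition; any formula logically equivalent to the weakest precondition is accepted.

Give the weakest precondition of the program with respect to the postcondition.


Working backward. After the program, the postcondition tot - tot + 5 <= 2 or (not (tot - 2*tot != -7 and e - 7 >= -3)) must hold; in canonical form it is not (tot != 7 and e >= 4).
Before e := 2*e + 7: not (tot != 7 and 2*e >= -3)
Before tot := e + 3: not (e != 4 and 2*e >= -3)
Answer: WP = not (e != 4 and 2*e >= -3)


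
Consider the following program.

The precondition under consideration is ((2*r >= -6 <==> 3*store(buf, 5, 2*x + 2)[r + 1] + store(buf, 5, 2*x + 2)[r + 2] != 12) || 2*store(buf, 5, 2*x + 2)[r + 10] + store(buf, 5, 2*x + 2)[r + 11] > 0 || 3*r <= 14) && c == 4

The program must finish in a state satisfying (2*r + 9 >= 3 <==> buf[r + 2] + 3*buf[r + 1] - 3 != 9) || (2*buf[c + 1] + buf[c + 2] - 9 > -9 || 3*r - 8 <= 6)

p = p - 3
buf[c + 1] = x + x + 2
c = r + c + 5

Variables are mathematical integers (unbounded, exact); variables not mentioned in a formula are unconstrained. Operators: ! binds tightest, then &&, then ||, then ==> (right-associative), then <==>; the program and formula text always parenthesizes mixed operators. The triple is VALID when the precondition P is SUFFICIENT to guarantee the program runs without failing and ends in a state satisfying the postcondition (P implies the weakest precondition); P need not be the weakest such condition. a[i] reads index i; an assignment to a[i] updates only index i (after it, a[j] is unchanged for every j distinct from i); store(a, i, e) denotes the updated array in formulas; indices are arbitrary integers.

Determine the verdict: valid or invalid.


Working backward. After the program, the postcondition (2*r + 9 >= 3 <==> buf[r + 2] + 3*buf[r + 1] - 3 != 9) || (2*buf[c + 1] + buf[c + 2] - 9 > -9 || 3*r - 8 <= 6) must hold; in canonical form it is (2*r >= -6 <==> 3*buf[r + 1] + buf[r + 2] != 12) || 2*buf[c + 1] + buf[c + 2] > 0 || 3*r <= 14.
Before c := r + c + 5: (2*r >= -6 <==> 3*buf[r + 1] + buf[r + 2] != 12) || 2*buf[c + r + 6] + buf[c + r + 7] > 0 || 3*r <= 14
Before buf[c + 1] := x + x + 2: (2*r >= -6 <==> 3*store(buf, c + 1, 2*x + 2)[r + 1] + store(buf, c + 1, 2*x + 2)[r + 2] != 12) || 2*store(buf, c + 1, 2*x + 2)[c + r + 6] + store(buf, c + 1, 2*x + 2)[c + r + 7] > 0 || 3*r <= 14
Before p := p - 3: (2*r >= -6 <==> 3*store(buf, c + 1, 2*x + 2)[r + 1] + store(buf, c + 1, 2*x + 2)[r + 2] != 12) || 2*store(buf, c + 1, 2*x + 2)[c + r + 6] + store(buf, c + 1, 2*x + 2)[c + r + 7] > 0 || 3*r <= 14
The weakest precondition is (2*r >= -6 <==> 3*store(buf, c + 1, 2*x + 2)[r + 1] + store(buf, c + 1, 2*x + 2)[r + 2] != 12) || 2*store(buf, c + 1, 2*x + 2)[c + r + 6] + store(buf, c + 1, 2*x + 2)[c + r + 7] > 0 || 3*r <= 14.
Check whether ((2*r >= -6 <==> 3*store(buf, 5, 2*x + 2)[r + 1] + store(buf, 5, 2*x + 2)[r + 2] != 12) || 2*store(buf, 5, 2*x + 2)[r + 10] + store(buf, 5, 2*x + 2)[r + 11] > 0 || 3*r <= 14) && c == 4 implies it.
Every state satisfying the precondition satisfies the weakest precondition: the implication holds.
Answer: valid


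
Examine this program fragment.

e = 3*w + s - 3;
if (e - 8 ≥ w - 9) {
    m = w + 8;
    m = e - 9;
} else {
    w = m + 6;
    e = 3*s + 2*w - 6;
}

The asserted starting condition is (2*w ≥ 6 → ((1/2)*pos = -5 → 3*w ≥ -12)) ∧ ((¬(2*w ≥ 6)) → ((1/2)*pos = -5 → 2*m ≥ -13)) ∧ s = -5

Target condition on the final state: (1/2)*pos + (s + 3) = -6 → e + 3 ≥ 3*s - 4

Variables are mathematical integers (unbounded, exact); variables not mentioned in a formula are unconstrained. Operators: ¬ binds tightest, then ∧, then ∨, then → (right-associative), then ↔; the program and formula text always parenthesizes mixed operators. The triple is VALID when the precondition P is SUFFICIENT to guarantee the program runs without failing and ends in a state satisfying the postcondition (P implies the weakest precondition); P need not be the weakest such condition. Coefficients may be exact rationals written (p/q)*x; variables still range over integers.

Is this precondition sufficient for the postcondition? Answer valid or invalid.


Working backward. After the program, the postcondition (1/2)*pos + (s + 3) = -6 → e + 3 ≥ 3*s - 4 must hold; in canonical form it is (1/2)*pos + s = -9 → e ≥ 3*s - 7.
Then branch requires (1/2)*pos + s = -9 → e ≥ 3*s - 7; else branch requires (1/2)*pos + s = -9 → 2*m ≥ -13.
Before the if: (e ≥ w - 1 → ((1/2)*pos + s = -9 → e ≥ 3*s - 7)) ∧ ((¬(e ≥ w - 1)) → ((1/2)*pos + s = -9 → 2*m ≥ -13))
Before e := 3*w + s - 3: (s + 2*w ≥ 2 → ((1/2)*pos + s = -9 → 3*w ≥ 2*s - 4)) ∧ ((¬(s + 2*w ≥ 2)) → ((1/2)*pos + s = -9 → 2*m ≥ -13))
The weakest precondition is (s + 2*w ≥ 2 → ((1/2)*pos + s = -9 → 3*w ≥ 2*s - 4)) ∧ ((¬(s + 2*w ≥ 2)) → ((1/2)*pos + s = -9 → 2*m ≥ -13)).
Check whether (2*w ≥ 6 → ((1/2)*pos = -5 → 3*w ≥ -12)) ∧ ((¬(2*w ≥ 6)) → ((1/2)*pos = -5 → 2*m ≥ -13)) ∧ s = -5 implies it.
Countermodel: at the initial state m = -7, pos = -8, s = -5, w = -5, the precondition holds but the weakest precondition fails.
Answer: invalid


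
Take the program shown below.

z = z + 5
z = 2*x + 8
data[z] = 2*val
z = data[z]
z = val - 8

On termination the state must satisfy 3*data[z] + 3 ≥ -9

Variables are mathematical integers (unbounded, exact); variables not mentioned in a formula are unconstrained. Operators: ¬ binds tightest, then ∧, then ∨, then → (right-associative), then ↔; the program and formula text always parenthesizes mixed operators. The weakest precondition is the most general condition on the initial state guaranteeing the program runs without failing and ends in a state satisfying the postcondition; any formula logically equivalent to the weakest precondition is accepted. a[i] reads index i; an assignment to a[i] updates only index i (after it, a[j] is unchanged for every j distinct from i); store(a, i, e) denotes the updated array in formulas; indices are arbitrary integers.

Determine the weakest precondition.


Working backward. After the program, the postcondition 3*data[z] + 3 ≥ -9 must hold; in canonical form it is 3*data[z] ≥ -12.
Before z := val - 8: 3*data[val - 8] ≥ -12
Before z := data[z]: 3*data[val - 8] ≥ -12
Before data[z] := 2*val: 3*store(data, z, 2*val)[val - 8] ≥ -12
Before z := 2*x + 8: 3*store(data, 2*x + 8, 2*val)[val - 8] ≥ -12
Before z := z + 5: 3*store(data, 2*x + 8, 2*val)[val - 8] ≥ -12
Answer: WP = 3*store(data, 2*x + 8, 2*val)[val - 8] ≥ -12


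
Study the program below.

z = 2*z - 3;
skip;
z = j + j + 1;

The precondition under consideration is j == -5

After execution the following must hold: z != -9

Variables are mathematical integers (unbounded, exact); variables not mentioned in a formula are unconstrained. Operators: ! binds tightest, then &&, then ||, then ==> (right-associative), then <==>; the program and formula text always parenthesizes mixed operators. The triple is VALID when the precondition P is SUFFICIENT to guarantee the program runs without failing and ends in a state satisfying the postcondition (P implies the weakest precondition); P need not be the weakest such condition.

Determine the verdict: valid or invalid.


Working backward. After the program, z != -9 must hold.
Before z := j + j + 1: 2*j != -10
Before skip: 2*j != -10
Before z := 2*z - 3: 2*j != -10
The weakest precondition is 2*j != -10.
Check whether j == -5 implies it.
Countermodel: at the initial state j = -5, the precondition holds but the weakest precondition fails.
Answer: invalid


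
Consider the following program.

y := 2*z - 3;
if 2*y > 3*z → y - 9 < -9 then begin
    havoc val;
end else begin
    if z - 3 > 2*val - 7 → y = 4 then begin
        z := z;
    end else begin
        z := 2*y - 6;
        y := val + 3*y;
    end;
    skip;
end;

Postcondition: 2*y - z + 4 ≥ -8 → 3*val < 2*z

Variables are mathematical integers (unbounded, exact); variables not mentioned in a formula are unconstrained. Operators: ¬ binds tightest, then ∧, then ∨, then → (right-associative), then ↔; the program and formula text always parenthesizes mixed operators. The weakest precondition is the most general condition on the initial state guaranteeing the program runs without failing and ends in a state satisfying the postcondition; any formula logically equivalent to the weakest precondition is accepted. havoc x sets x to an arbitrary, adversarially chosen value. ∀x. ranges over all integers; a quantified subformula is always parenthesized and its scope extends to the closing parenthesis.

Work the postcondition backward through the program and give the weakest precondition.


Working backward. After the program, the postcondition 2*y - z + 4 ≥ -8 → 3*val < 2*z must hold; in canonical form it is 2*y ≥ z - 12 → 3*val < 2*z.
Then branch requires ∀val_1. (2*y ≥ z - 12 → 3*val_1 < 2*z); else branch requires ((z > 2*val - 4 → y = 4) → (2*y ≥ z - 12 → 3*val < 2*z)) ∧ ((¬(z > 2*val - 4 → y = 4)) → (2*val + 4*y ≥ -18 → 3*val < 4*y - 12)).
Before the if: ((2*y > 3*z → y < 0) → (∀val_1. (2*y ≥ z - 12 → 3*val_1 < 2*z))) ∧ ((¬(2*y > 3*z → y < 0)) → (((z > 2*val - 4 → y = 4) → (2*y ≥ z - 12 → 3*val < 2*z)) ∧ ((¬(z > 2*val - 4 → y = 4)) → (2*val + 4*y ≥ -18 → 3*val < 4*y - 12))))
Before y := 2*z - 3: ((z > 6 → 2*z < 3) → (∀val_1. (3*z ≥ -6 → 3*val_1 < 2*z))) ∧ ((¬(z > 6 → 2*z < 3)) → (((z > 2*val - 4 → 2*z = 7) → (3*z ≥ -6 → 3*val < 2*z)) ∧ ((¬(z > 2*val - 4 → 2*z = 7)) → (2*val + 8*z ≥ -6 → 3*val < 8*z - 24))))
Answer: WP = ((z > 6 → 2*z < 3) → (∀val_1. (3*z ≥ -6 → 3*val_1 < 2*z))) ∧ ((¬(z > 6 → 2*z < 3)) → (((z > 2*val - 4 → 2*z = 7) → (3*z ≥ -6 → 3*val < 2*z)) ∧ ((¬(z > 2*val - 4 → 2*z = 7)) → (2*val + 8*z ≥ -6 → 3*val < 8*z - 24))))


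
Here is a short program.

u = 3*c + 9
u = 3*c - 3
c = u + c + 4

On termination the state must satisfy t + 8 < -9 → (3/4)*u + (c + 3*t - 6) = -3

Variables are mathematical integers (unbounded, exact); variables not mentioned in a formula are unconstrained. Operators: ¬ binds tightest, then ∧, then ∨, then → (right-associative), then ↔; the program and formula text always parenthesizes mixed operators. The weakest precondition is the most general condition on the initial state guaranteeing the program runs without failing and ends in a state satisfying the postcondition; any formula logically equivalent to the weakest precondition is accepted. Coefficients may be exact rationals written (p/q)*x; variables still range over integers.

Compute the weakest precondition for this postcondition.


Working backward. After the program, the postcondition t + 8 < -9 → (3/4)*u + (c + 3*t - 6) = -3 must hold; in canonical form it is t < -17 → c + 3*t + (3/4)*u = 3.
Before c := u + c + 4: t < -17 → c + 3*t + (7/4)*u = -1
Before u := 3*c - 3: t < -17 → (25/4)*c + 3*t = 17/4
Before u := 3*c + 9: t < -17 → (25/4)*c + 3*t = 17/4
Answer: WP = t < -17 → (25/4)*c + 3*t = 17/4


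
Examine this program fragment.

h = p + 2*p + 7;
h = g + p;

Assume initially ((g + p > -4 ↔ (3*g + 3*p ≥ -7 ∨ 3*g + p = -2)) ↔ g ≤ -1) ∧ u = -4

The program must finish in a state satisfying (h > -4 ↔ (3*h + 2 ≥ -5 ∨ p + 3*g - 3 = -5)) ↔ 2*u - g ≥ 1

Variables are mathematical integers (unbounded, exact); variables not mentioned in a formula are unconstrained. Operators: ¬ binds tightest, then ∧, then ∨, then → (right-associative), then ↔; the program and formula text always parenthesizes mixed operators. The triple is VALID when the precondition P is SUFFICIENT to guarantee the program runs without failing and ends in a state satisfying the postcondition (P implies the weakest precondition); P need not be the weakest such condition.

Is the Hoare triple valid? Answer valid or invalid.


Working backward. After the program, the postcondition (h > -4 ↔ (3*h + 2 ≥ -5 ∨ p + 3*g - 3 = -5)) ↔ 2*u - g ≥ 1 must hold; in canonical form it is (h > -4 ↔ (3*h ≥ -7 ∨ 3*g + p = -2)) ↔ 2*u ≥ g + 1.
Before h := g + p: (g + p > -4 ↔ (3*g + 3*p ≥ -7 ∨ 3*g + p = -2)) ↔ 2*u ≥ g + 1
Before h := p + 2*p + 7: (g + p > -4 ↔ (3*g + 3*p ≥ -7 ∨ 3*g + p = -2)) ↔ 2*u ≥ g + 1
The weakest precondition is (g + p > -4 ↔ (3*g + 3*p ≥ -7 ∨ 3*g + p = -2)) ↔ 2*u ≥ g + 1.
Check whether ((g + p > -4 ↔ (3*g + 3*p ≥ -7 ∨ 3*g + p = -2)) ↔ g ≤ -1) ∧ u = -4 implies it.
Countermodel: at the initial state g = -1, p = -3, u = -4, the precondition holds but the weakest precondition fails.
Answer: invalid


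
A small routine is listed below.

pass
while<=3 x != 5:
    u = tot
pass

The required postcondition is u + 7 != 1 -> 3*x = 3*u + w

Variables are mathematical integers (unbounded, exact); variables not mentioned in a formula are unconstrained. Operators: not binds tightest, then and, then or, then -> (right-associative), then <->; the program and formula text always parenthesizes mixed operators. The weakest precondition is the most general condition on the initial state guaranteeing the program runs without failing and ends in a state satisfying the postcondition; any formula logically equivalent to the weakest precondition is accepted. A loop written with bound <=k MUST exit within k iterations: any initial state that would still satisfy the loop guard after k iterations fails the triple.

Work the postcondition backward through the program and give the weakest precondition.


Working backward. After the program, the postcondition u + 7 != 1 -> 3*x = 3*u + w must hold; in canonical form it is u != -6 -> 3*x = 3*u + w.
Before skip: u != -6 -> 3*x = 3*u + w
Before the loop (bound <=3), unroll the exhaustion recursion (WP_0 = exit-now case; WP_j = one more guarded iteration, up to j = 3):
  WP_0: (not (x != 5)) and (u != -6 -> 3*x = 3*u + w)
  WP_1: (x != 5 -> ((not (x != 5)) and (tot != -6 -> 3*x = 3*tot + w))) and ((not (x != 5)) -> (u != -6 -> 3*x = 3*u + w))
  WP_2: (x != 5 -> ((x != 5 -> ((not (x != 5)) and (tot != -6 -> 3*x = 3*tot + w))) and ((not (x != 5)) -> (tot != -6 -> 3*x = 3*tot + w)))) and ((not (x != 5)) -> (u != -6 -> 3*x = 3*u + w))
  WP_3: (x != 5 -> ((x != 5 -> ((x != 5 -> ((not (x != 5)) and (tot != -6 -> 3*x = 3*tot + w))) and ((not (x != 5)) -> (tot != -6 -> 3*x = 3*tot + w)))) and ((not (x != 5)) -> (tot != -6 -> 3*x = 3*tot + w)))) and ((not (x != 5)) -> (u != -6 -> 3*x = 3*u + w))
So before the loop: (x != 5 -> ((x != 5 -> ((x != 5 -> ((not (x != 5)) and (tot != -6 -> 3*x = 3*tot + w))) and ((not (x != 5)) -> (tot != -6 -> 3*x = 3*tot + w)))) and ((not (x != 5)) -> (tot != -6 -> 3*x = 3*tot + w)))) and ((not (x != 5)) -> (u != -6 -> 3*x = 3*u + w))
Before skip: (x != 5 -> ((x != 5 -> ((x != 5 -> ((not (x != 5)) and (tot != -6 -> 3*x = 3*tot + w))) and ((not (x != 5)) -> (tot != -6 -> 3*x = 3*tot + w)))) and ((not (x != 5)) -> (tot != -6 -> 3*x = 3*tot + w)))) and ((not (x != 5)) -> (u != -6 -> 3*x = 3*u + w))
Answer: WP = (x != 5 -> ((x != 5 -> ((x != 5 -> ((not (x != 5)) and (tot != -6 -> 3*x = 3*tot + w))) and ((not (x != 5)) -> (tot != -6 -> 3*x = 3*tot + w)))) and ((not (x != 5)) -> (tot != -6 -> 3*x = 3*tot + w)))) and ((not (x != 5)) -> (u != -6 -> 3*x = 3*u + w))


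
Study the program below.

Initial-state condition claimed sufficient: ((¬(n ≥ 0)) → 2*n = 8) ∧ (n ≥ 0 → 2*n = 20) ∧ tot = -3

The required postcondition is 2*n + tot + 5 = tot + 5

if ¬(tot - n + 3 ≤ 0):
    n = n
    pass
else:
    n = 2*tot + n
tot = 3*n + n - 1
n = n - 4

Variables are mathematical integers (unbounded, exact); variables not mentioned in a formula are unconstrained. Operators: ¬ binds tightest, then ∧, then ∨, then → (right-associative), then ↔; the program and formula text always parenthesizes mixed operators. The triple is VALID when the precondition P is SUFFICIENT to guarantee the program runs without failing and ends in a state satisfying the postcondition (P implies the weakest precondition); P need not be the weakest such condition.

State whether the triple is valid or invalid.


Working backward. After the program, the postcondition 2*n + tot + 5 = tot + 5 must hold; in canonical form it is 2*n = 0.
Before n := n - 4: 2*n = 8
Before tot := 3*n + n - 1: 2*n = 8
Then branch requires 2*n = 8; else branch requires 2*n + 4*tot = 8.
Before the if: ((¬(tot ≤ n - 3)) → 2*n = 8) ∧ (tot ≤ n - 3 → 2*n + 4*tot = 8)
The weakest precondition is ((¬(tot ≤ n - 3)) → 2*n = 8) ∧ (tot ≤ n - 3 → 2*n + 4*tot = 8).
Check whether ((¬(n ≥ 0)) → 2*n = 8) ∧ (n ≥ 0 → 2*n = 20) ∧ tot = -3 implies it.
Every state satisfying the precondition satisfies the weakest precondition: the implication holds.
Answer: valid


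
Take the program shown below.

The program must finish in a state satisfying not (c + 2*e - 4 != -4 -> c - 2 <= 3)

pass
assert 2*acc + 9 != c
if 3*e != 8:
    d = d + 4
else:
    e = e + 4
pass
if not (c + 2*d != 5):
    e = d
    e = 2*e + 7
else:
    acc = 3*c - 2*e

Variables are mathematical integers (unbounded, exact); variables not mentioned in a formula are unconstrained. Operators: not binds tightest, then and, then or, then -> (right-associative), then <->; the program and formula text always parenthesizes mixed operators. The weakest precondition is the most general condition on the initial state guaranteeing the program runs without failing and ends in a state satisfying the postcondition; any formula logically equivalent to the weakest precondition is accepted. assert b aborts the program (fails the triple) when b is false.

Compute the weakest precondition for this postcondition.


Working backward. After the program, the postcondition not (c + 2*e - 4 != -4 -> c - 2 <= 3) must hold; in canonical form it is not (c + 2*e != 0 -> c <= 5).
Then branch requires not (c + 4*d != -14 -> c <= 5); else branch requires not (c + 2*e != 0 -> c <= 5).
Before the if: ((not (c + 2*d != 5)) -> (not (c + 4*d != -14 -> c <= 5))) and (c + 2*d != 5 -> (not (c + 2*e != 0 -> c <= 5)))
Before skip: ((not (c + 2*d != 5)) -> (not (c + 4*d != -14 -> c <= 5))) and (c + 2*d != 5 -> (not (c + 2*e != 0 -> c <= 5)))
Then branch requires ((not (c + 2*d != -3)) -> (not (c + 4*d != -30 -> c <= 5))) and (c + 2*d != -3 -> (not (c + 2*e != 0 -> c <= 5))); else branch requires ((not (c + 2*d != 5)) -> (not (c + 4*d != -14 -> c <= 5))) and (c + 2*d != 5 -> (not (c + 2*e != -8 -> c <= 5))).
Before the if: (3*e != 8 -> (((not (c + 2*d != -3)) -> (not (c + 4*d != -30 -> c <= 5))) and (c + 2*d != -3 -> (not (c + 2*e != 0 -> c <= 5))))) and ((not (3*e != 8)) -> (((not (c + 2*d != 5)) -> (not (c + 4*d != -14 -> c <= 5))) and (c + 2*d != 5 -> (not (c + 2*e != -8 -> c <= 5)))))
Before assert 2*acc + 9 != c: 2*acc != c - 9 and (3*e != 8 -> (((not (c + 2*d != -3)) -> (not (c + 4*d != -30 -> c <= 5))) and (c + 2*d != -3 -> (not (c + 2*e != 0 -> c <= 5))))) and ((not (3*e != 8)) -> (((not (c + 2*d != 5)) -> (not (c + 4*d != -14 -> c <= 5))) and (c + 2*d != 5 -> (not (c + 2*e != -8 -> c <= 5)))))
Before skip: 2*acc != c - 9 and (3*e != 8 -> (((not (c + 2*d != -3)) -> (not (c + 4*d != -30 -> c <= 5))) and (c + 2*d != -3 -> (not (c + 2*e != 0 -> c <= 5))))) and ((not (3*e != 8)) -> (((not (c + 2*d != 5)) -> (not (c + 4*d != -14 -> c <= 5))) and (c + 2*d != 5 -> (not (c + 2*e != -8 -> c <= 5)))))
Answer: WP = 2*acc != c - 9 and (3*e != 8 -> (((not (c + 2*d != -3)) -> (not (c + 4*d != -30 -> c <= 5))) and (c + 2*d != -3 -> (not (c + 2*e != 0 -> c <= 5))))) and ((not (3*e != 8)) -> (((not (c + 2*d != 5)) -> (not (c + 4*d != -14 -> c <= 5))) and (c + 2*d != 5 -> (not (c + 2*e != -8 -> c <= 5)))))


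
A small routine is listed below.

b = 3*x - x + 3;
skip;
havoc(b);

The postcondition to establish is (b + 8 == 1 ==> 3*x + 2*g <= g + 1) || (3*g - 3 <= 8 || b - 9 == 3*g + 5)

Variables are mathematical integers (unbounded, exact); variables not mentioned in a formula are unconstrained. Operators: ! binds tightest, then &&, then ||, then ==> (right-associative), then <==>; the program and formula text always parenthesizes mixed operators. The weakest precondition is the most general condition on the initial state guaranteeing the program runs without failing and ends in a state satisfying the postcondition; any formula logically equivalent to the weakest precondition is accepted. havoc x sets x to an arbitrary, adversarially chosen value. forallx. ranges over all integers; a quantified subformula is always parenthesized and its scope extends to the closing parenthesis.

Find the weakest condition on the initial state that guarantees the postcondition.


Working backward. After the program, the postcondition (b + 8 == 1 ==> 3*x + 2*g <= g + 1) || (3*g - 3 <= 8 || b - 9 == 3*g + 5) must hold; in canonical form it is (b == -7 ==> g + 3*x <= 1) || 3*g <= 11 || b == 3*g + 14.
Before havoc b: forall b_1. ((b_1 == -7 ==> g + 3*x <= 1) || 3*g <= 11 || b_1 == 3*g + 14)
Before skip: forall b_1. ((b_1 == -7 ==> g + 3*x <= 1) || 3*g <= 11 || b_1 == 3*g + 14)
Before b := 3*x - x + 3: forall b_1. ((b_1 == -7 ==> g + 3*x <= 1) || 3*g <= 11 || b_1 == 3*g + 14)
Answer: WP = forall b_1. ((b_1 == -7 ==> g + 3*x <= 1) || 3*g <= 11 || b_1 == 3*g + 14)


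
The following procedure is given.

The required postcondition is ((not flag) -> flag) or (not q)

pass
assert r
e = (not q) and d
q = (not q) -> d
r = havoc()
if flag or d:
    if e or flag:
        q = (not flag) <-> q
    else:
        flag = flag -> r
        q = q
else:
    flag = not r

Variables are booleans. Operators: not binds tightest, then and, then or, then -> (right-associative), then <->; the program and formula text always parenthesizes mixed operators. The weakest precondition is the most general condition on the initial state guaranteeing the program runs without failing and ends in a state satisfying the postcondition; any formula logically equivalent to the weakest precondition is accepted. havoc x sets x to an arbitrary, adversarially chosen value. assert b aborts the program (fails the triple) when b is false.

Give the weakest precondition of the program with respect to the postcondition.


Working backward. After the program, ((not flag) -> flag) or (not q) must hold.
Then branch requires ((e or flag) -> (((not flag) -> flag) or (not ((not flag) <-> q)))) and ((not (e or flag)) -> (((not (flag -> r)) -> (flag -> r)) or (not q))); else branch requires (r -> (not r)) or (not q).
Before the if: ((flag or d) -> (((e or flag) -> (((not flag) -> flag) or (not ((not flag) <-> q)))) and ((not (e or flag)) -> (((not (flag -> r)) -> (flag -> r)) or (not q))))) and ((not (flag or d)) -> ((r -> (not r)) or (not q)))
Before havoc r: ((flag or d) -> ((e or flag) -> (((not flag) -> flag) or (not ((not flag) <-> q))))) and ((not (flag or d)) -> (not q)) and ((flag or d) -> (((e or flag) -> (((not flag) -> flag) or (not ((not flag) <-> q)))) and ((not (e or flag)) -> ((flag -> (not flag)) or (not q)))))
Before q := (not q) -> d: ((flag or d) -> ((e or flag) -> (((not flag) -> flag) or (not ((not flag) <-> ((not q) -> d)))))) and ((not (flag or d)) -> (not ((not q) -> d))) and ((flag or d) -> (((e or flag) -> (((not flag) -> flag) or (not ((not flag) <-> ((not q) -> d))))) and ((not (e or flag)) -> ((flag -> (not flag)) or (not ((not q) -> d))))))
Before e := (not q) and d: ((flag or d) -> ((((not q) and d) or flag) -> (((not flag) -> flag) or (not ((not flag) <-> ((not q) -> d)))))) and ((not (flag or d)) -> (not ((not q) -> d))) and ((flag or d) -> (((((not q) and d) or flag) -> (((not flag) -> flag) or (not ((not flag) <-> ((not q) -> d))))) and ((not (((not q) and d) or flag)) -> ((flag -> (not flag)) or (not ((not q) -> d))))))
Before assert r: r and ((flag or d) -> ((((not q) and d) or flag) -> (((not flag) -> flag) or (not ((not flag) <-> ((not q) -> d)))))) and ((not (flag or d)) -> (not ((not q) -> d))) and ((flag or d) -> (((((not q) and d) or flag) -> (((not flag) -> flag) or (not ((not flag) <-> ((not q) -> d))))) and ((not (((not q) and d) or flag)) -> ((flag -> (not flag)) or (not ((not q) -> d))))))
Before skip: r and ((flag or d) -> ((((not q) and d) or flag) -> (((not flag) -> flag) or (not ((not flag) <-> ((not q) -> d)))))) and ((not (flag or d)) -> (not ((not q) -> d))) and ((flag or d) -> (((((not q) and d) or flag) -> (((not flag) -> flag) or (not ((not flag) <-> ((not q) -> d))))) and ((not (((not q) and d) or flag)) -> ((flag -> (not flag)) or (not ((not q) -> d))))))
Answer: WP = r and ((flag or d) -> ((((not q) and d) or flag) -> (((not flag) -> flag) or (not ((not flag) <-> ((not q) -> d)))))) and ((not (flag or d)) -> (not ((not q) -> d))) and ((flag or d) -> (((((not q) and d) or flag) -> (((not flag) -> flag) or (not ((not flag) <-> ((not q) -> d))))) and ((not (((not q) and d) or flag)) -> ((flag -> (not flag)) or (not ((not q) -> d))))))


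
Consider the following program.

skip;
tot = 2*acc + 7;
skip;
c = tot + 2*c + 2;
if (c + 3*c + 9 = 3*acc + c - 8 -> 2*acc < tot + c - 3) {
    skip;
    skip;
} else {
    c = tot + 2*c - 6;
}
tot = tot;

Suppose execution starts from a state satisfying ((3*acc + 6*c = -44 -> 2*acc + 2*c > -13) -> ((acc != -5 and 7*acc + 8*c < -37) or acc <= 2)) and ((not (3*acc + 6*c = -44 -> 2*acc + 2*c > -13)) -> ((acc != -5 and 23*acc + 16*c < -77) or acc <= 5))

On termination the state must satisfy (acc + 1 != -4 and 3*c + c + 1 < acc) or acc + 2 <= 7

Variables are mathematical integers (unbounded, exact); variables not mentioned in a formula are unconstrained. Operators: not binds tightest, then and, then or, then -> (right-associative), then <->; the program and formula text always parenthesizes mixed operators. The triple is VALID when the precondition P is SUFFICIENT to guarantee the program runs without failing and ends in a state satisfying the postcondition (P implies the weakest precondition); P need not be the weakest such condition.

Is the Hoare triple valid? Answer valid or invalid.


Working backward. After the program, the postcondition (acc + 1 != -4 and 3*c + c + 1 < acc) or acc + 2 <= 7 must hold; in canonical form it is (acc != -5 and 4*c < acc - 1) or acc <= 5.
Before tot := tot: (acc != -5 and 4*c < acc - 1) or acc <= 5
Then branch requires (acc != -5 and 4*c < acc - 1) or acc <= 5; else branch requires (acc != -5 and 8*c + 4*tot < acc + 23) or acc <= 5.
Before the if: ((3*c = 3*acc - 17 -> 2*acc < c + tot - 3) -> ((acc != -5 and 4*c < acc - 1) or acc <= 5)) and ((not (3*c = 3*acc - 17 -> 2*acc < c + tot - 3)) -> ((acc != -5 and 8*c + 4*tot < acc + 23) or acc <= 5))
Before c := tot + 2*c + 2: ((6*c + 3*tot = 3*acc - 23 -> 2*acc < 2*c + 2*tot - 1) -> ((acc != -5 and 8*c + 4*tot < acc - 9) or acc <= 5)) and ((not (6*c + 3*tot = 3*acc - 23 -> 2*acc < 2*c + 2*tot - 1)) -> ((acc != -5 and 16*c + 12*tot < acc + 7) or acc <= 5))
Before skip: ((6*c + 3*tot = 3*acc - 23 -> 2*acc < 2*c + 2*tot - 1) -> ((acc != -5 and 8*c + 4*tot < acc - 9) or acc <= 5)) and ((not (6*c + 3*tot = 3*acc - 23 -> 2*acc < 2*c + 2*tot - 1)) -> ((acc != -5 and 16*c + 12*tot < acc + 7) or acc <= 5))
Before tot := 2*acc + 7: ((3*acc + 6*c = -44 -> 2*acc + 2*c > -13) -> ((acc != -5 and 7*acc + 8*c < -37) or acc <= 5)) and ((not (3*acc + 6*c = -44 -> 2*acc + 2*c > -13)) -> ((acc != -5 and 23*acc + 16*c < -77) or acc <= 5))
Before skip: ((3*acc + 6*c = -44 -> 2*acc + 2*c > -13) -> ((acc != -5 and 7*acc + 8*c < -37) or acc <= 5)) and ((not (3*acc + 6*c = -44 -> 2*acc + 2*c > -13)) -> ((acc != -5 and 23*acc + 16*c < -77) or acc <= 5))
The weakest precondition is ((3*acc + 6*c = -44 -> 2*acc + 2*c > -13) -> ((acc != -5 and 7*acc + 8*c < -37) or acc <= 5)) and ((not (3*acc + 6*c = -44 -> 2*acc + 2*c > -13)) -> ((acc != -5 and 23*acc + 16*c < -77) or acc <= 5)).
Check whether ((3*acc + 6*c = -44 -> 2*acc + 2*c > -13) -> ((acc != -5 and 7*acc + 8*c < -37) or acc <= 2)) and ((not (3*acc + 6*c = -44 -> 2*acc + 2*c > -13)) -> ((acc != -5 and 23*acc + 16*c < -77) or acc <= 5)) implies it.
Every state satisfying the precondition satisfies the weakest precondition: the implication holds.
Answer: valid


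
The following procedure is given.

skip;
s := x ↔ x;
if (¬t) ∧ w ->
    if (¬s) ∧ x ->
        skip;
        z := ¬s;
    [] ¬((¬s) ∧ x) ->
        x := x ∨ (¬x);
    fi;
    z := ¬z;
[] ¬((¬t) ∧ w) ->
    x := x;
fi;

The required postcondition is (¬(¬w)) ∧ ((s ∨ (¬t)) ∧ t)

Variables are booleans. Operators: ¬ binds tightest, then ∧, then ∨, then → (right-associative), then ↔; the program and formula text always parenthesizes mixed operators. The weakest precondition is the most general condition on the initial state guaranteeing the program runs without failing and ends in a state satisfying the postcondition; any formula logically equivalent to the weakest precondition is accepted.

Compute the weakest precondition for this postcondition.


Working backward. After the program, the postcondition (¬(¬w)) ∧ ((s ∨ (¬t)) ∧ t) must hold; in canonical form it is w ∧ (s ∨ (¬t)) ∧ t.
Then branch requires (((¬s) ∧ x) → (w ∧ (s ∨ (¬t)) ∧ t)) ∧ ((¬((¬s) ∧ x)) → (w ∧ (s ∨ (¬t)) ∧ t)); else branch requires w ∧ (s ∨ (¬t)) ∧ t.
Before the if: (((¬t) ∧ w) → ((((¬s) ∧ x) → (w ∧ (s ∨ (¬t)) ∧ t)) ∧ ((¬((¬s) ∧ x)) → (w ∧ (s ∨ (¬t)) ∧ t)))) ∧ ((¬((¬t) ∧ w)) → (w ∧ (s ∨ (¬t)) ∧ t))
Before s := x ↔ x: (((¬t) ∧ w) → (w ∧ t)) ∧ ((¬((¬t) ∧ w)) → (w ∧ t))
Before skip: (((¬t) ∧ w) → (w ∧ t)) ∧ ((¬((¬t) ∧ w)) → (w ∧ t))
Answer: WP = (((¬t) ∧ w) → (w ∧ t)) ∧ ((¬((¬t) ∧ w)) → (w ∧ t))


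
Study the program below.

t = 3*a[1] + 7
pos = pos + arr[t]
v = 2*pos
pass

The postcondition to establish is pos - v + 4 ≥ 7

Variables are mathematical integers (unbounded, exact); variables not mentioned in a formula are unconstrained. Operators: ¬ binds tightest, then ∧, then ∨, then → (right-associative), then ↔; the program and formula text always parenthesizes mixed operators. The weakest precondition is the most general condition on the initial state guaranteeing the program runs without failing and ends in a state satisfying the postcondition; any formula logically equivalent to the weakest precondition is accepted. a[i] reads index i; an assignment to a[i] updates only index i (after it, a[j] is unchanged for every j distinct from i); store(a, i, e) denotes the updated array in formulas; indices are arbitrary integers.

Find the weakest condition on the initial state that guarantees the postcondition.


Working backward. After the program, the postcondition pos - v + 4 ≥ 7 must hold; in canonical form it is pos ≥ v + 3.
Before skip: pos ≥ v + 3
Before v := 2*pos: pos ≤ -3
Before pos := pos + arr[t]: arr[t] + pos ≤ -3
Before t := 3*a[1] + 7: arr[3*a[1] + 7] + pos ≤ -3
Answer: WP = arr[3*a[1] + 7] + pos ≤ -3


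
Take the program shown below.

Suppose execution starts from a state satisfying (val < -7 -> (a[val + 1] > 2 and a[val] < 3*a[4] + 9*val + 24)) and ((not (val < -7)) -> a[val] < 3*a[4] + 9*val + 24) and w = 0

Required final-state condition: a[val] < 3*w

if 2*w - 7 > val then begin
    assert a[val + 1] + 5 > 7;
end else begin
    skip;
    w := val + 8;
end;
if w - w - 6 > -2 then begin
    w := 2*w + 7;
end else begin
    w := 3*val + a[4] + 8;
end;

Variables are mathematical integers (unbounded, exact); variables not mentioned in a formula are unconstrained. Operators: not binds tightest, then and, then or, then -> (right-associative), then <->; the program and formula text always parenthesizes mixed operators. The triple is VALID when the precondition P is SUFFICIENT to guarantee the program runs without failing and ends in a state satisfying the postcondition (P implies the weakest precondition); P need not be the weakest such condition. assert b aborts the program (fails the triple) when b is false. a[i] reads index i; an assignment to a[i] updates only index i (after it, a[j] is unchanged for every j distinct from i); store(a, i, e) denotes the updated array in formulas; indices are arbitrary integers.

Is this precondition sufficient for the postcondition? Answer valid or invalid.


Working backward. After the program, a[val] < 3*w must hold.
Then branch requires a[val] < 6*w + 21; else branch requires a[val] < 3*a[4] + 9*val + 24.
Before the if: a[val] < 3*a[4] + 9*val + 24
Then branch requires a[val + 1] > 2 and a[val] < 3*a[4] + 9*val + 24; else branch requires a[val] < 3*a[4] + 9*val + 24.
Before the if: (2*w > val + 7 -> (a[val + 1] > 2 and a[val] < 3*a[4] + 9*val + 24)) and ((not (2*w > val + 7)) -> a[val] < 3*a[4] + 9*val + 24)
The weakest precondition is (2*w > val + 7 -> (a[val + 1] > 2 and a[val] < 3*a[4] + 9*val + 24)) and ((not (2*w > val + 7)) -> a[val] < 3*a[4] + 9*val + 24).
Check whether (val < -7 -> (a[val + 1] > 2 and a[val] < 3*a[4] + 9*val + 24)) and ((not (val < -7)) -> a[val] < 3*a[4] + 9*val + 24) and w = 0 implies it.
Every state satisfying the precondition satisfies the weakest precondition: the implication holds.
Answer: valid


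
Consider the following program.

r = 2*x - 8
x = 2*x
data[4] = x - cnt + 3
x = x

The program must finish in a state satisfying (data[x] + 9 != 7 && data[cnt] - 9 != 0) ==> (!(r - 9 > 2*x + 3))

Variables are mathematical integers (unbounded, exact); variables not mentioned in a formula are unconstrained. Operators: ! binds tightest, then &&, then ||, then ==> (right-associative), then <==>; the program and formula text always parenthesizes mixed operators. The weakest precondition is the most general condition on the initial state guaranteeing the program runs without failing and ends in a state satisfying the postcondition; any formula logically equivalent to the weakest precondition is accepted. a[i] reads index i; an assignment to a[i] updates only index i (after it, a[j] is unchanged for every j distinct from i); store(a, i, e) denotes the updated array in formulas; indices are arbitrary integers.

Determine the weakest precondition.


Working backward. After the program, the postcondition (data[x] + 9 != 7 && data[cnt] - 9 != 0) ==> (!(r - 9 > 2*x + 3)) must hold; in canonical form it is (data[x] != -2 && data[cnt] != 9) ==> (!(r > 2*x + 12)).
Before x := x: (data[x] != -2 && data[cnt] != 9) ==> (!(r > 2*x + 12))
Before data[4] := x - cnt + 3: (store(data, 4, -cnt + x + 3)[x] != -2 && store(data, 4, -cnt + x + 3)[cnt] != 9) ==> (!(r > 2*x + 12))
Before x := 2*x: (store(data, 4, -cnt + 2*x + 3)[2*x] != -2 && store(data, 4, -cnt + 2*x + 3)[cnt] != 9) ==> (!(r > 4*x + 12))
Before r := 2*x - 8: (store(data, 4, -cnt + 2*x + 3)[2*x] != -2 && store(data, 4, -cnt + 2*x + 3)[cnt] != 9) ==> (!(2*x < -20))
Answer: WP = (store(data, 4, -cnt + 2*x + 3)[2*x] != -2 && store(data, 4, -cnt + 2*x + 3)[cnt] != 9) ==> (!(2*x < -20))


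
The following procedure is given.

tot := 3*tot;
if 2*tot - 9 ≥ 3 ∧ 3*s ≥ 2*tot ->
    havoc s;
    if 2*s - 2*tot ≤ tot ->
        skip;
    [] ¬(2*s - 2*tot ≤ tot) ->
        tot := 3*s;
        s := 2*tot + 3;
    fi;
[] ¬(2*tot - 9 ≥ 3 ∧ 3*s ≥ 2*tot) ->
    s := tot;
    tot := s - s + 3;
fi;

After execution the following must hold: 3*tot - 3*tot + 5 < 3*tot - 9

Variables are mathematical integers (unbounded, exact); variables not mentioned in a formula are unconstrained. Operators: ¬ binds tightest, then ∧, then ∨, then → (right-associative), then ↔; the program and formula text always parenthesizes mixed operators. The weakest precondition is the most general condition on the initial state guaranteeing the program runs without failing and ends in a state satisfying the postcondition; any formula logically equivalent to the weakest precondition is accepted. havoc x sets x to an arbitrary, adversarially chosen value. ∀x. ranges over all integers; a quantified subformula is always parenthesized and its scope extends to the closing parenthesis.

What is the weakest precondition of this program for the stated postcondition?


Working backward. After the program, the postcondition 3*tot - 3*tot + 5 < 3*tot - 9 must hold; in canonical form it is 3*tot > 14.
Then branch requires ∀s_1. ((2*s_1 ≤ 3*tot → 3*tot > 14) ∧ ((¬(2*s_1 ≤ 3*tot)) → 9*s_1 > 14)); else branch requires false.
Before the if: ((2*tot ≥ 12 ∧ 3*s ≥ 2*tot) → (∀s_1. ((2*s_1 ≤ 3*tot → 3*tot > 14) ∧ ((¬(2*s_1 ≤ 3*tot)) → 9*s_1 > 14)))) ∧ 2*tot ≥ 12 ∧ 3*s ≥ 2*tot
Before tot := 3*tot: ((6*tot ≥ 12 ∧ 3*s ≥ 6*tot) → (∀s_1. ((2*s_1 ≤ 9*tot → 9*tot > 14) ∧ ((¬(2*s_1 ≤ 9*tot)) → 9*s_1 > 14)))) ∧ 6*tot ≥ 12 ∧ 3*s ≥ 6*tot
Answer: WP = ((6*tot ≥ 12 ∧ 3*s ≥ 6*tot) → (∀s_1. ((2*s_1 ≤ 9*tot → 9*tot > 14) ∧ ((¬(2*s_1 ≤ 9*tot)) → 9*s_1 > 14)))) ∧ 6*tot ≥ 12 ∧ 3*s ≥ 6*tot


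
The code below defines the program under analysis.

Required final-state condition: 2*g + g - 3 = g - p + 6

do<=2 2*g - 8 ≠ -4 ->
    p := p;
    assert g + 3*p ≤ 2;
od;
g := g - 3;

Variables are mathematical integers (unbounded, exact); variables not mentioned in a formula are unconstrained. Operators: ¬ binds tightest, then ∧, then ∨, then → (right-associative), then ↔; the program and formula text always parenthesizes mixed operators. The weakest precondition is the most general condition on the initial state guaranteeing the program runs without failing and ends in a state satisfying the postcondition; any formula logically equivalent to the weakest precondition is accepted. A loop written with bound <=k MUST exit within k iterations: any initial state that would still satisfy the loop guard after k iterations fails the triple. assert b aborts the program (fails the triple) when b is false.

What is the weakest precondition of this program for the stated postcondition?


Working backward. After the program, the postcondition 2*g + g - 3 = g - p + 6 must hold; in canonical form it is 2*g + p = 9.
Before g := g - 3: 2*g + p = 15
Before the loop (bound <=2), unroll the exhaustion recursion (WP_0 = exit-now case; WP_j = one more guarded iteration, up to j = 2):
  WP_0: (¬(2*g ≠ 4)) ∧ 2*g + p = 15
  WP_1: (2*g ≠ 4 → (g + 3*p ≤ 2 ∧ (¬(2*g ≠ 4)) ∧ 2*g + p = 15)) ∧ ((¬(2*g ≠ 4)) → 2*g + p = 15)
  WP_2: (2*g ≠ 4 → (g + 3*p ≤ 2 ∧ (2*g ≠ 4 → (g + 3*p ≤ 2 ∧ (¬(2*g ≠ 4)) ∧ 2*g + p = 15)) ∧ ((¬(2*g ≠ 4)) → 2*g + p = 15))) ∧ ((¬(2*g ≠ 4)) → 2*g + p = 15)
So before the loop: (2*g ≠ 4 → (g + 3*p ≤ 2 ∧ (2*g ≠ 4 → (g + 3*p ≤ 2 ∧ (¬(2*g ≠ 4)) ∧ 2*g + p = 15)) ∧ ((¬(2*g ≠ 4)) → 2*g + p = 15))) ∧ ((¬(2*g ≠ 4)) → 2*g + p = 15)
Answer: WP = (2*g ≠ 4 → (g + 3*p ≤ 2 ∧ (2*g ≠ 4 → (g + 3*p ≤ 2 ∧ (¬(2*g ≠ 4)) ∧ 2*g + p = 15)) ∧ ((¬(2*g ≠ 4)) → 2*g + p = 15))) ∧ ((¬(2*g ≠ 4)) → 2*g + p = 15)


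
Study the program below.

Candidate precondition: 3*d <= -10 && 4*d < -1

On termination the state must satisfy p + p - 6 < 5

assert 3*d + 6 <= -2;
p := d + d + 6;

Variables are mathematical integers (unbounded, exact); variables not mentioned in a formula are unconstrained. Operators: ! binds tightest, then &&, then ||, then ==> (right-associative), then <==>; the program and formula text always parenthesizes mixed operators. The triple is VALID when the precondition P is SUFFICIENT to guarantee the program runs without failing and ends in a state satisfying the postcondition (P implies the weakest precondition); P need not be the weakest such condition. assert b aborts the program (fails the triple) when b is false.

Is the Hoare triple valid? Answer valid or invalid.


Working backward. After the program, the postcondition p + p - 6 < 5 must hold; in canonical form it is 2*p < 11.
Before p := d + d + 6: 4*d < -1
Before assert 3*d + 6 <= -2: 3*d <= -8 && 4*d < -1
The weakest precondition is 3*d <= -8 && 4*d < -1.
Check whether 3*d <= -10 && 4*d < -1 implies it.
Every state satisfying the precondition satisfies the weakest precondition: the implication holds.
Answer: valid
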